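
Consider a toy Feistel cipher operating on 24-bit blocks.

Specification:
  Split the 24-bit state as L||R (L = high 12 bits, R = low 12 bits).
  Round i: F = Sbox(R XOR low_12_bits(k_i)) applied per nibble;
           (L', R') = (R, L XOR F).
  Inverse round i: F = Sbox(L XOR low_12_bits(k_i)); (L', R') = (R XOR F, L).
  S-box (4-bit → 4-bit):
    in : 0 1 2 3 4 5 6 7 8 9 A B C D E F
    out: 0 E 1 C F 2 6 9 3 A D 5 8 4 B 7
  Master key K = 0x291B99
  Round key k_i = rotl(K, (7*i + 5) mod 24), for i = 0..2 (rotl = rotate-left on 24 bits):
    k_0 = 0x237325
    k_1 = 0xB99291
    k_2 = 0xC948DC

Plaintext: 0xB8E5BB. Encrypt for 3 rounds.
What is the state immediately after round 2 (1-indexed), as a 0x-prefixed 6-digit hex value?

0xD252E4

s_0 = plaintext = 0xB8E5BB
s_1 = Round(s_0, k_0) = 0x5BBD25
s_2 = Round(s_1, k_1) = 0xD252E4
s_3 = Round(s_2, k_2) = 0x2E40E6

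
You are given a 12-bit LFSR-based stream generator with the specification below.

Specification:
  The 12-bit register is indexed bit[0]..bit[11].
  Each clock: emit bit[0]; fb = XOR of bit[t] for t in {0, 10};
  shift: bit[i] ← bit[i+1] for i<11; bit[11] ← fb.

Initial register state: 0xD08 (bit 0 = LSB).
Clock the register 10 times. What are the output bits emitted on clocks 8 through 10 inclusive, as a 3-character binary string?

reg_0 = 0xD08
clock 1: out=0, reg = 0xE84
clock 2: out=0, reg = 0xF42
clock 3: out=0, reg = 0xFA1
clock 4: out=1, reg = 0x7D0
clock 5: out=0, reg = 0xBE8
clock 6: out=0, reg = 0x5F4
clock 7: out=0, reg = 0xAFA
clock 8: out=0, reg = 0x57D
clock 9: out=1, reg = 0x2BE
clock 10: out=0, reg = 0x15F

010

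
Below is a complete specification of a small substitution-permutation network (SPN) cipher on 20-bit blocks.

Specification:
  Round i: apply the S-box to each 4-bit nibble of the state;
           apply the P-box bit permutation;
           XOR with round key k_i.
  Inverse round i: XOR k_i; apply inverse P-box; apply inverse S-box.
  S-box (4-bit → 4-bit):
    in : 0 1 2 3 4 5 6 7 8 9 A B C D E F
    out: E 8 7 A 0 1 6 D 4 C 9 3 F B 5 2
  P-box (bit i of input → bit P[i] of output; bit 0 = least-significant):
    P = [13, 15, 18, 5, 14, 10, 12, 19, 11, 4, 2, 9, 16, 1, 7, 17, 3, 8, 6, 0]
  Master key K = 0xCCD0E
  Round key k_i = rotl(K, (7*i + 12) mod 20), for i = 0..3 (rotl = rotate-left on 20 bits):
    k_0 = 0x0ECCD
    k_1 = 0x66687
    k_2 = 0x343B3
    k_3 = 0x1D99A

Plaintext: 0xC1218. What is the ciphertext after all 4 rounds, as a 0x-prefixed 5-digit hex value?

0x234BD

s_0 = plaintext = 0xC1218
s_1 = Round(s_0, k_0) = 0xEE590
s_2 = Round(s_1, k_1) = 0xBFE6F
s_3 = Round(s_2, k_2) = 0x3DEBD
s_4 = Round(s_3, k_3) = 0x234BD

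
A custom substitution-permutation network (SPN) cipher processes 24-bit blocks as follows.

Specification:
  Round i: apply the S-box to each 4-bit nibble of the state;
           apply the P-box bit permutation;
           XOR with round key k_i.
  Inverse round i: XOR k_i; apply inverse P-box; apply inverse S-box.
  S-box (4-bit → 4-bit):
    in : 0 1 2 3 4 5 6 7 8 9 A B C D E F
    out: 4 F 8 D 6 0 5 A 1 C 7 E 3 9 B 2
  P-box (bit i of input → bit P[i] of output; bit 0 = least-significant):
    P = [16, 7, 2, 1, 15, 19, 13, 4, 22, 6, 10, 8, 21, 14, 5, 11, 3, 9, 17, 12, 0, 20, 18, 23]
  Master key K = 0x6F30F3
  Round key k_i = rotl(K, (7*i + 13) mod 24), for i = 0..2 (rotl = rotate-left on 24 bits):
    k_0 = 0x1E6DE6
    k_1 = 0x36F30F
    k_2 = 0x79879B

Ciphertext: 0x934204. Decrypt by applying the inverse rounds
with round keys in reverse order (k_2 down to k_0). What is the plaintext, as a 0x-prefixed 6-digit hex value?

s_0 = ciphertext = 0x934204
s_1 = InvRound(s_0, k_2) = 0xD6C3EB
s_2 = InvRound(s_1, k_1) = 0x226C04
s_3 = InvRound(s_2, k_0) = 0x4567F7

0x4567F7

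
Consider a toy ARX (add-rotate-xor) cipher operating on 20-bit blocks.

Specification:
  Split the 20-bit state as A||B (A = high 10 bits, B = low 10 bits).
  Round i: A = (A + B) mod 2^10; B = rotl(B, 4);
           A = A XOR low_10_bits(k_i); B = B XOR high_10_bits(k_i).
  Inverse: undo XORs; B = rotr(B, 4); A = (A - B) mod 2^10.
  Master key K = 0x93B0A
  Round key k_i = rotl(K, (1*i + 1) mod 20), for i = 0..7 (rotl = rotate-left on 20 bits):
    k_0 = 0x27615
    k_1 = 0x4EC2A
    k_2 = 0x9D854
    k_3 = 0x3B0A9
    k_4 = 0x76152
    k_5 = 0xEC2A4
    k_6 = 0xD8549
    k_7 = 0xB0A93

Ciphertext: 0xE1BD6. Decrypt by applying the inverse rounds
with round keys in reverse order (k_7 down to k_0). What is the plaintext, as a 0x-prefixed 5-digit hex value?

0xB9FDB

s_0 = ciphertext = 0xE1BD6
s_1 = InvRound(s_0, k_7) = 0x01111
s_2 = InvRound(s_1, k_6) = 0x49827
s_3 = InvRound(s_2, k_5) = 0x625F9
s_4 = InvRound(s_3, k_4) = 0x26442
s_5 = InvRound(s_4, k_3) = 0x29B8A
s_6 = InvRound(s_5, k_2) = 0x74F1F
s_7 = InvRound(s_6, k_1) = 0x35D22
s_8 = InvRound(s_7, k_0) = 0xB9FDB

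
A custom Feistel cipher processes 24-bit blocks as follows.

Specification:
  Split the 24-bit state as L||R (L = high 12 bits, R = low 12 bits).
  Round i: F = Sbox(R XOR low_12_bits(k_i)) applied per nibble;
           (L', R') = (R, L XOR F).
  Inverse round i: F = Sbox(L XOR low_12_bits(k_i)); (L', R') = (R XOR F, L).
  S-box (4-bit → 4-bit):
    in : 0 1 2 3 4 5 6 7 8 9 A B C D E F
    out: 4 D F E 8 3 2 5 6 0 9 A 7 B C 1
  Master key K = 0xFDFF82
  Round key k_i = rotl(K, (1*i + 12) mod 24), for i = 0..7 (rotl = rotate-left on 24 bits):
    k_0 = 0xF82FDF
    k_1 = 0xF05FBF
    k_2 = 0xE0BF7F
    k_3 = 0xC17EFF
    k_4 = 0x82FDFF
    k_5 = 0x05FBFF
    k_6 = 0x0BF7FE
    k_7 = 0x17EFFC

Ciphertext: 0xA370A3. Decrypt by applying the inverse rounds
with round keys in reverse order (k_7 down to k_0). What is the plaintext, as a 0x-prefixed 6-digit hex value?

0x3212E5

s_0 = ciphertext = 0xA370A3
s_1 = InvRound(s_0, k_7) = 0x3D9A37
s_2 = InvRound(s_1, k_6) = 0x2C23D9
s_3 = InvRound(s_2, k_5) = 0x3322C2
s_4 = InvRound(s_3, k_4) = 0xEB9332
s_5 = InvRound(s_4, k_3) = 0x7B0EB9
s_6 = InvRound(s_5, k_2) = 0x8C87B0
s_7 = InvRound(s_6, k_1) = 0x2E58C8
s_8 = InvRound(s_7, k_0) = 0x3212E5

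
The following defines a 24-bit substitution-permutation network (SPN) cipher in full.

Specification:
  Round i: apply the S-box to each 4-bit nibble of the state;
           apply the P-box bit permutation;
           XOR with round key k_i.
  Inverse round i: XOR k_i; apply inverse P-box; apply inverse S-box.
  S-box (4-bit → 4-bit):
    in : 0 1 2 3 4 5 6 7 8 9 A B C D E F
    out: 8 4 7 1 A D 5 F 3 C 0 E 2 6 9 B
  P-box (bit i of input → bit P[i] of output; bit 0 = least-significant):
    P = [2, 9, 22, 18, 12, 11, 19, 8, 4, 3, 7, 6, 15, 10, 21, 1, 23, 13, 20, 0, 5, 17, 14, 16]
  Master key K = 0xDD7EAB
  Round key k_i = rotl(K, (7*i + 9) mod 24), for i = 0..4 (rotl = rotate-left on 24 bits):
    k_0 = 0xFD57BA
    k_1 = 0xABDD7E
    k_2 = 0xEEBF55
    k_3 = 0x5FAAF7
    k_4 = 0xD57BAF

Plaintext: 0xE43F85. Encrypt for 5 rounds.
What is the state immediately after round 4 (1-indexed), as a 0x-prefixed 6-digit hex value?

s_0 = plaintext = 0xE43F85
s_1 = Round(s_0, k_0) = 0xB8EFC7
s_2 = Round(s_1, k_1) = 0x6C3720
s_3 = Round(s_2, k_2) = 0xE247AD
s_4 = Round(s_3, k_3) = 0x8E8C0D
s_5 = Round(s_4, k_4) = 0x17FC86

0x8E8C0D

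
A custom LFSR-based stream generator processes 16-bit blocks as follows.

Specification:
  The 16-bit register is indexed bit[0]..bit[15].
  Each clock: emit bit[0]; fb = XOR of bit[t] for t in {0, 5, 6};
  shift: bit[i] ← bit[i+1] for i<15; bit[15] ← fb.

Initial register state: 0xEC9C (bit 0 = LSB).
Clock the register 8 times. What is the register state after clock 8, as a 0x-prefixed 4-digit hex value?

reg_0 = 0xEC9C
clock 1: out=0, reg = 0x764E
clock 2: out=0, reg = 0xBB27
clock 3: out=1, reg = 0x5D93
clock 4: out=1, reg = 0xAEC9
clock 5: out=1, reg = 0x5764
clock 6: out=0, reg = 0x2BB2
clock 7: out=0, reg = 0x95D9
clock 8: out=1, reg = 0x4AEC

0x4AEC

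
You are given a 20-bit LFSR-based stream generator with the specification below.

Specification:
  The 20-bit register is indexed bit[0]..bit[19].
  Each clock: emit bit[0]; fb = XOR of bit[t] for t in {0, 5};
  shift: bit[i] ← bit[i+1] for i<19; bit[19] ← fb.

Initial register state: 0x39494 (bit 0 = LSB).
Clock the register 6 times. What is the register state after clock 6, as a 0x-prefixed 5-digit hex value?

reg_0 = 0x39494
clock 1: out=0, reg = 0x1CA4A
clock 2: out=0, reg = 0x0E525
clock 3: out=1, reg = 0x07292
clock 4: out=0, reg = 0x03949
clock 5: out=1, reg = 0x81CA4
clock 6: out=0, reg = 0xC0E52

0xC0E52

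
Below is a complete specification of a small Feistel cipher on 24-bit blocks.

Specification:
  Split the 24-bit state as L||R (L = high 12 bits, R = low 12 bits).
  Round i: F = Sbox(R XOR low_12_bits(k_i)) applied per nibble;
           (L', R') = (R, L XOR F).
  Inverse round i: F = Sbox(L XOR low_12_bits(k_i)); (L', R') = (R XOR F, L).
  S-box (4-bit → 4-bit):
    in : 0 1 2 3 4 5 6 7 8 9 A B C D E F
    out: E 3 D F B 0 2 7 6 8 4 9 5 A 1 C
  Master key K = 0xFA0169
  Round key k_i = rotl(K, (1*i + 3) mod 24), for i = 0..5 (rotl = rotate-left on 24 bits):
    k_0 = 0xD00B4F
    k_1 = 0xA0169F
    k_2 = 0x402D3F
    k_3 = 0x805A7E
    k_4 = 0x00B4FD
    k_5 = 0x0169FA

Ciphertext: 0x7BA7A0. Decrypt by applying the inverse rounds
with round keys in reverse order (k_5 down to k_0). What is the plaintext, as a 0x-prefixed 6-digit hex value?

0x809DB2

s_0 = ciphertext = 0x7BA7A0
s_1 = InvRound(s_0, k_5) = 0x61E7BA
s_2 = InvRound(s_1, k_4) = 0xAA561E
s_3 = InvRound(s_2, k_3) = 0x8B7AA5
s_4 = InvRound(s_3, k_2) = 0xAC38B7
s_5 = InvRound(s_4, k_1) = 0xDB2AC3
s_6 = InvRound(s_5, k_0) = 0x809DB2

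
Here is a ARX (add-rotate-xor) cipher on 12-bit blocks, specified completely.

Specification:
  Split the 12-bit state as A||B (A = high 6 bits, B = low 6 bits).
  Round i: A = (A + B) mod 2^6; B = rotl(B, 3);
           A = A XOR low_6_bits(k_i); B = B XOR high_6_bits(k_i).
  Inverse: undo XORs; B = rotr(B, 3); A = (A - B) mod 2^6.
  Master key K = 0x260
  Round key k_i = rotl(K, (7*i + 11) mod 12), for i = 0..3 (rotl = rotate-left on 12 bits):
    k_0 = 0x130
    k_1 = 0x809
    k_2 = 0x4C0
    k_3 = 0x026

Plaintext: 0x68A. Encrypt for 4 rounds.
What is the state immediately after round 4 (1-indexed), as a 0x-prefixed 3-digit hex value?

s_0 = plaintext = 0x68A
s_1 = Round(s_0, k_0) = 0x515
s_2 = Round(s_1, k_1) = 0x80A
s_3 = Round(s_2, k_2) = 0xA82
s_4 = Round(s_3, k_3) = 0x290

0x290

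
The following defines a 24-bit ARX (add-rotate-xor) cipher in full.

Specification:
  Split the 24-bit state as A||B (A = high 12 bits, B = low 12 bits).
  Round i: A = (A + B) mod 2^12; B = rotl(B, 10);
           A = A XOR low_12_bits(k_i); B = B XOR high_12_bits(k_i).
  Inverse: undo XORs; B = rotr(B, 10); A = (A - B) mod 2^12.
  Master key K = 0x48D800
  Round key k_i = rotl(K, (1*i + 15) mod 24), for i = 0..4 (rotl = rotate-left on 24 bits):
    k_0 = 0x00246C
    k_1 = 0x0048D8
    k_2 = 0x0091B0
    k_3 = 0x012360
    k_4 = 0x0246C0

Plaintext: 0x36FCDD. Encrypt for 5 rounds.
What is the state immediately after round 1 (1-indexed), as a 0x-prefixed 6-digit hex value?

s_0 = plaintext = 0x36FCDD
s_1 = Round(s_0, k_0) = 0x420735
s_2 = Round(s_1, k_1) = 0x38D5C9
s_3 = Round(s_2, k_2) = 0x8E657B
s_4 = Round(s_3, k_3) = 0xD01D4C
s_5 = Round(s_4, k_4) = 0xC8D377

0x420735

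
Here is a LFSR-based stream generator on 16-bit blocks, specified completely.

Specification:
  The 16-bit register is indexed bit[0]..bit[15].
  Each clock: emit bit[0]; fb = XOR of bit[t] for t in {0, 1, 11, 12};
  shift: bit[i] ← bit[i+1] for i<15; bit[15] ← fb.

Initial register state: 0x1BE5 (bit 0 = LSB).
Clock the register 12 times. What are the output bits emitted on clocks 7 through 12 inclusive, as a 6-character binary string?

reg_0 = 0x1BE5
clock 1: out=1, reg = 0x8DF2
clock 2: out=0, reg = 0x46F9
clock 3: out=1, reg = 0xA37C
clock 4: out=0, reg = 0x51BE
clock 5: out=0, reg = 0x28DF
clock 6: out=1, reg = 0x946F
clock 7: out=1, reg = 0xCA37
clock 8: out=1, reg = 0xE51B
clock 9: out=1, reg = 0x728D
clock 10: out=1, reg = 0x3946
clock 11: out=0, reg = 0x9CA3
clock 12: out=1, reg = 0x4E51

111101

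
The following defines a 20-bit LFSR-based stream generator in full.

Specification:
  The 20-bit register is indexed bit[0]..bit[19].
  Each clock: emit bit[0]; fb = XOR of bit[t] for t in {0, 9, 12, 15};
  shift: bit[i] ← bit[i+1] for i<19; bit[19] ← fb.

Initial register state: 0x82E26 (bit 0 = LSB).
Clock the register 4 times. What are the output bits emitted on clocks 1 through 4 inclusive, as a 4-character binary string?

reg_0 = 0x82E26
clock 1: out=0, reg = 0xC1713
clock 2: out=1, reg = 0xE0B89
clock 3: out=1, reg = 0x705C4
clock 4: out=0, reg = 0x382E2

0110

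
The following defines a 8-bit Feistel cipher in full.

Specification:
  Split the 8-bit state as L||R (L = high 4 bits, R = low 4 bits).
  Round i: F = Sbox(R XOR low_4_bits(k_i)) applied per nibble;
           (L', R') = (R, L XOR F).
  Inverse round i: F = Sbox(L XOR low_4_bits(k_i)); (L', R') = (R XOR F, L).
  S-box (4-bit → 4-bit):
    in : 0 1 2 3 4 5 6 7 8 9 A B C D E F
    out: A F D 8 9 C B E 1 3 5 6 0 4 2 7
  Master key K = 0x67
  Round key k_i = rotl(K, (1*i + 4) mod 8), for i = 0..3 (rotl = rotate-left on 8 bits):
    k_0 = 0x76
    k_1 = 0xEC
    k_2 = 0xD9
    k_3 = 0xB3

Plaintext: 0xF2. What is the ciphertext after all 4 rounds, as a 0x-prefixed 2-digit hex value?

s_0 = plaintext = 0xF2
s_1 = Round(s_0, k_0) = 0x26
s_2 = Round(s_1, k_1) = 0x67
s_3 = Round(s_2, k_2) = 0x74
s_4 = Round(s_3, k_3) = 0x49

0x49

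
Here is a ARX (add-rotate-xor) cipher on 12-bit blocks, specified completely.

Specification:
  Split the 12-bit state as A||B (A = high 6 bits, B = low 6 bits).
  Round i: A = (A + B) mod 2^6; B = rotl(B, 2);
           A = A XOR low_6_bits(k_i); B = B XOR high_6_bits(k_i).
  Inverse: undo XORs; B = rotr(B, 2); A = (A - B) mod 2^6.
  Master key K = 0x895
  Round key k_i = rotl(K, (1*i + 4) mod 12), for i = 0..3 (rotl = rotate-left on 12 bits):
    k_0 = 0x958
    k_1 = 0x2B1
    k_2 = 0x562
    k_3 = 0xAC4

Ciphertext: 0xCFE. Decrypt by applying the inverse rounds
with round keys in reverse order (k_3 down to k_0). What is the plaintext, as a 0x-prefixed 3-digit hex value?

s_0 = ciphertext = 0xCFE
s_1 = InvRound(s_0, k_3) = 0x895
s_2 = InvRound(s_1, k_2) = 0x000
s_3 = InvRound(s_2, k_1) = 0x3E2
s_4 = InvRound(s_3, k_0) = 0x9B1

0x9B1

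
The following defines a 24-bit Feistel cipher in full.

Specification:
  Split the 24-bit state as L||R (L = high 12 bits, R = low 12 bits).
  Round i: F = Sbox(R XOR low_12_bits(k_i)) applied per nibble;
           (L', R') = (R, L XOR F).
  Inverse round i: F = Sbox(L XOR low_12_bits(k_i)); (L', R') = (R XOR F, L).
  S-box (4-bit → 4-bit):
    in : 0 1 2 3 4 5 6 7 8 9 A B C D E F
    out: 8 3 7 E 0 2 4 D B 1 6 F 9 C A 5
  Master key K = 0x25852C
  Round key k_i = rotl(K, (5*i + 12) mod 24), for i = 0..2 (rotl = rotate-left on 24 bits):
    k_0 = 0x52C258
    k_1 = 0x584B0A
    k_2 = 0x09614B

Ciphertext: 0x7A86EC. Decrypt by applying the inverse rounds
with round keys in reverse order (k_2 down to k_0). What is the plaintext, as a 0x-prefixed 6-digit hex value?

s_0 = ciphertext = 0x7A86EC
s_1 = InvRound(s_0, k_2) = 0x2427A8
s_2 = InvRound(s_1, k_1) = 0x6A3242
s_3 = InvRound(s_2, k_0) = 0x21D6A3

0x21D6A3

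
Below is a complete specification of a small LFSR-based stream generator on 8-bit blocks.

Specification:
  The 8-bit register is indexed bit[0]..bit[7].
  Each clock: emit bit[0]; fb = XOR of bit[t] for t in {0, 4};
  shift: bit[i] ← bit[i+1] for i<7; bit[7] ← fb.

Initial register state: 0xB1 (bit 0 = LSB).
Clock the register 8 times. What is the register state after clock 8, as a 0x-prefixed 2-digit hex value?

0x1A

reg_0 = 0xB1
clock 1: out=1, reg = 0x58
clock 2: out=0, reg = 0xAC
clock 3: out=0, reg = 0x56
clock 4: out=0, reg = 0xAB
clock 5: out=1, reg = 0xD5
clock 6: out=1, reg = 0x6A
clock 7: out=0, reg = 0x35
clock 8: out=1, reg = 0x1A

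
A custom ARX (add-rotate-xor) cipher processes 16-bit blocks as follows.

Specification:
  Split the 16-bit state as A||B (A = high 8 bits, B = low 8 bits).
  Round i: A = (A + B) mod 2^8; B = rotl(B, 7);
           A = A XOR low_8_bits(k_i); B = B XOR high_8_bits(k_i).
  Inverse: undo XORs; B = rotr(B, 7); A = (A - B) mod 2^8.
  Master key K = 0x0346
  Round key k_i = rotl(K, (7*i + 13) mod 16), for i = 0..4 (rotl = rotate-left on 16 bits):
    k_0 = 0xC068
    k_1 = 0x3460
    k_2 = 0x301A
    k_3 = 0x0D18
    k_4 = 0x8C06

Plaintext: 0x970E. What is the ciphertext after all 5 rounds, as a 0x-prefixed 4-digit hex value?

s_0 = plaintext = 0x970E
s_1 = Round(s_0, k_0) = 0xCDC7
s_2 = Round(s_1, k_1) = 0xF4D7
s_3 = Round(s_2, k_2) = 0xD1DB
s_4 = Round(s_3, k_3) = 0xB4E0
s_5 = Round(s_4, k_4) = 0x92FC

0x92FC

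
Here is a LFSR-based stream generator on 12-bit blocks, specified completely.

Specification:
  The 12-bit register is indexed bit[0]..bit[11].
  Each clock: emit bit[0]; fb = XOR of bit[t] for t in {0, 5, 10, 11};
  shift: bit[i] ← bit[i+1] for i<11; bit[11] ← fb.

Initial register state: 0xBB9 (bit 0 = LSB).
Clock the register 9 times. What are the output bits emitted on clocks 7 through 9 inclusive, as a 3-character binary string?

reg_0 = 0xBB9
clock 1: out=1, reg = 0xDDC
clock 2: out=0, reg = 0x6EE
clock 3: out=0, reg = 0x377
clock 4: out=1, reg = 0x1BB
clock 5: out=1, reg = 0x0DD
clock 6: out=1, reg = 0x86E
clock 7: out=0, reg = 0x437
clock 8: out=1, reg = 0xA1B
clock 9: out=1, reg = 0x50D

011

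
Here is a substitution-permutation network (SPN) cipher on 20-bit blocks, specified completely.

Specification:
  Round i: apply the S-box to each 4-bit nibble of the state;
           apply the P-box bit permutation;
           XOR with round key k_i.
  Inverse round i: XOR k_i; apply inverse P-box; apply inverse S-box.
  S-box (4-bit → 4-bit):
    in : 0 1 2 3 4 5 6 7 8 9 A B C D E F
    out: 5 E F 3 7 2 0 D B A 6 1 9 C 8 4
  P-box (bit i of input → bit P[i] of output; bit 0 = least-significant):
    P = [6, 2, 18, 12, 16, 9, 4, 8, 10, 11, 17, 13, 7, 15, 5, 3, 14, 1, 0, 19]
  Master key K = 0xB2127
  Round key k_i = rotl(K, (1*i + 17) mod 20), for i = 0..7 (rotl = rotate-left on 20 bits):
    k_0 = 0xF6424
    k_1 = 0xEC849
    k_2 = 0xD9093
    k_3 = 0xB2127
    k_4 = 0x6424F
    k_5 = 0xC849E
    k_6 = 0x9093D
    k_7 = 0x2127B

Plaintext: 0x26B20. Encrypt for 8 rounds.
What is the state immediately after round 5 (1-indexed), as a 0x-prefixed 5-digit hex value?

0xC2162

s_0 = plaintext = 0x26B20
s_1 = Round(s_0, k_0) = 0x22377
s_2 = Round(s_1, k_1) = 0x315B2
s_3 = Round(s_2, k_2) = 0x848FD
s_4 = Round(s_3, k_3) = 0x7DD95
s_5 = Round(s_4, k_4) = 0xC2162
s_6 = Round(s_5, k_5) = 0x27C72
s_7 = Round(s_6, k_6) = 0x47CC2
s_8 = Round(s_7, k_7) = 0x76794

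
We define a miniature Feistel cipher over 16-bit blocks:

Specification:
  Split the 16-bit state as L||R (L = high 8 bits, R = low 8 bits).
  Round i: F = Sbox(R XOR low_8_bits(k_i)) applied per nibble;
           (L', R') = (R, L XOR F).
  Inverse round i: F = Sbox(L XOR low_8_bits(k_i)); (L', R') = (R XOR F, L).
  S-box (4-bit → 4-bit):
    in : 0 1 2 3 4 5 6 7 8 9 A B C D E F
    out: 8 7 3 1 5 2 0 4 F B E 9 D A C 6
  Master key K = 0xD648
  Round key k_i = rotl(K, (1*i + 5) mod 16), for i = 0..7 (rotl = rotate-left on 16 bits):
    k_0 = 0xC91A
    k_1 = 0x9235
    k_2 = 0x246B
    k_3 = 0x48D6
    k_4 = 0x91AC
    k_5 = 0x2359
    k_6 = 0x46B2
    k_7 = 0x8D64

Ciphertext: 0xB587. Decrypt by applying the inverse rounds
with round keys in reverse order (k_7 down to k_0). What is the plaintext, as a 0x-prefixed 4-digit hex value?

s_0 = ciphertext = 0xB587
s_1 = InvRound(s_0, k_7) = 0x20B5
s_2 = InvRound(s_1, k_6) = 0x0620
s_3 = InvRound(s_2, k_5) = 0x0606
s_4 = InvRound(s_3, k_4) = 0xE806
s_5 = InvRound(s_4, k_3) = 0x1AE8
s_6 = InvRound(s_5, k_2) = 0xAF1A
s_7 = InvRound(s_6, k_1) = 0xA4AF
s_8 = InvRound(s_7, k_0) = 0x33A4

0x33A4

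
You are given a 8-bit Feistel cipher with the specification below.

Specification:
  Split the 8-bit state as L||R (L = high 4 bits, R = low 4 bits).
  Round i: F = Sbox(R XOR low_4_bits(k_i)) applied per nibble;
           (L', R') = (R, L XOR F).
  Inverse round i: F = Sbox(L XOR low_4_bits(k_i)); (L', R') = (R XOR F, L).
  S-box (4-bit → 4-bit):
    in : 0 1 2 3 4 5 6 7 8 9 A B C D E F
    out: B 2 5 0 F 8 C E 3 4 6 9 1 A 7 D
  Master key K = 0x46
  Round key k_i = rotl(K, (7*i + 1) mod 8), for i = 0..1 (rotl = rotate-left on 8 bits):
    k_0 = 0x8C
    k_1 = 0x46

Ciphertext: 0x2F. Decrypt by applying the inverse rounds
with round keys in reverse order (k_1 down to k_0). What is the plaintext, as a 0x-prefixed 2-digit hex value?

0x30

s_0 = ciphertext = 0x2F
s_1 = InvRound(s_0, k_1) = 0x02
s_2 = InvRound(s_1, k_0) = 0x30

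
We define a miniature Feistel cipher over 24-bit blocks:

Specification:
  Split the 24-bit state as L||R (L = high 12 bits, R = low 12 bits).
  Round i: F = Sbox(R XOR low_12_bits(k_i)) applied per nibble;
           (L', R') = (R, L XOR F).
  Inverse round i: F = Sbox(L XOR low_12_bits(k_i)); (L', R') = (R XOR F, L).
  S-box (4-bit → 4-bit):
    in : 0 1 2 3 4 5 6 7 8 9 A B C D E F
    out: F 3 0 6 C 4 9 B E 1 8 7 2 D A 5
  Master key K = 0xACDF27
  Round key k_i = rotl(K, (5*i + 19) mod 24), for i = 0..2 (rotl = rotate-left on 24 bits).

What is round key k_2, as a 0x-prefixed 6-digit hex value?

K = 0xACDF27
k_0 = rotl(K, (5*0+19) mod 24) = rotl(K, 19) = 0x3D66F9
k_1 = rotl(K, (5*1+19) mod 24) = rotl(K, 0) = 0xACDF27
k_2 = rotl(K, (5*2+19) mod 24) = rotl(K, 5) = 0x9BE4F5

0x9BE4F5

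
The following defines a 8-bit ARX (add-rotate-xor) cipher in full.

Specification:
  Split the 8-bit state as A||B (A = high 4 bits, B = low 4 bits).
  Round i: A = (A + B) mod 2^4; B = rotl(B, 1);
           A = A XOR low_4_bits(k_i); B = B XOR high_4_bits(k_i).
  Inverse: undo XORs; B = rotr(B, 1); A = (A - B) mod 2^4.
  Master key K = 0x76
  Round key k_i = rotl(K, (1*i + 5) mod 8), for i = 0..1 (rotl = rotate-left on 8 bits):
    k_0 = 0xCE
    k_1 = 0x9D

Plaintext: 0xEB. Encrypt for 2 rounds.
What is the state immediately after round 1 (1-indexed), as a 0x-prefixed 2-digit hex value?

0x7B

s_0 = plaintext = 0xEB
s_1 = Round(s_0, k_0) = 0x7B
s_2 = Round(s_1, k_1) = 0xFE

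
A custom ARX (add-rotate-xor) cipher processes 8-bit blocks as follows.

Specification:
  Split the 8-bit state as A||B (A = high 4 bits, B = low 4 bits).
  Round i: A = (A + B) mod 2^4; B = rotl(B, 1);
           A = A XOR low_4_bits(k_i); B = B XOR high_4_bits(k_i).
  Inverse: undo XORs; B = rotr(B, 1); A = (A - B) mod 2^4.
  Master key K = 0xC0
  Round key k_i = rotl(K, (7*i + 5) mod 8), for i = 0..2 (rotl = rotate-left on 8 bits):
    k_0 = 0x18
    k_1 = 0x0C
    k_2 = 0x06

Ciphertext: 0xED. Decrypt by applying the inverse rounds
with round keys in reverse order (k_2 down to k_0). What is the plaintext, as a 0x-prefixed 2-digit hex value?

0x43

s_0 = ciphertext = 0xED
s_1 = InvRound(s_0, k_2) = 0xAE
s_2 = InvRound(s_1, k_1) = 0xF7
s_3 = InvRound(s_2, k_0) = 0x43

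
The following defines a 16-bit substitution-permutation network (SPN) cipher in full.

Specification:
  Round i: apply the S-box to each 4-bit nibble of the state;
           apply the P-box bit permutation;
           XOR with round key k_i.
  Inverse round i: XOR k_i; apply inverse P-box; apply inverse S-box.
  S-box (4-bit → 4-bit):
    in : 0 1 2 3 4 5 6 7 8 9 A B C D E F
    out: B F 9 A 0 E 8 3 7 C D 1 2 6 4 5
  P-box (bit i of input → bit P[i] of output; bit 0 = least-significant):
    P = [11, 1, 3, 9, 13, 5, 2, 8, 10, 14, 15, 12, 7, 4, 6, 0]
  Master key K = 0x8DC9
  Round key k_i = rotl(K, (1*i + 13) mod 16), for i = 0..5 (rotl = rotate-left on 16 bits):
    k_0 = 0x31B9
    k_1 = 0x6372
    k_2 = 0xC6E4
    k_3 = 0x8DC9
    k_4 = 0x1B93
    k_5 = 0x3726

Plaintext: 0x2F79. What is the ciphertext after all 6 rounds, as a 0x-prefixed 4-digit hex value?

s_0 = plaintext = 0x2F79
s_1 = Round(s_0, k_0) = 0x9710
s_2 = Round(s_1, k_1) = 0x0C15
s_3 = Round(s_2, k_2) = 0xA55B
s_4 = Round(s_3, k_3) = 0x542C
s_5 = Round(s_4, k_4) = 0x3AC0
s_6 = Round(s_5, k_5) = 0xA915

0xA915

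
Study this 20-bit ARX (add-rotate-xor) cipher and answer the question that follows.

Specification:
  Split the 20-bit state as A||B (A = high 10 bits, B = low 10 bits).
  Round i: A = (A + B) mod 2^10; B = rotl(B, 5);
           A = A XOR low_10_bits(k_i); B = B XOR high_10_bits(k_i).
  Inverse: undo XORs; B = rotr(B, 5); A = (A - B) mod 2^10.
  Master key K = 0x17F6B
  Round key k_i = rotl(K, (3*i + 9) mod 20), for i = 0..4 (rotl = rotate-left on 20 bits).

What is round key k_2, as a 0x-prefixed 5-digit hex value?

0x58BFB

K = 0x17F6B
k_0 = rotl(K, (3*0+9) mod 20) = rotl(K, 9) = 0xED62F
k_1 = rotl(K, (3*1+9) mod 20) = rotl(K, 12) = 0x6B17F
k_2 = rotl(K, (3*2+9) mod 20) = rotl(K, 15) = 0x58BFB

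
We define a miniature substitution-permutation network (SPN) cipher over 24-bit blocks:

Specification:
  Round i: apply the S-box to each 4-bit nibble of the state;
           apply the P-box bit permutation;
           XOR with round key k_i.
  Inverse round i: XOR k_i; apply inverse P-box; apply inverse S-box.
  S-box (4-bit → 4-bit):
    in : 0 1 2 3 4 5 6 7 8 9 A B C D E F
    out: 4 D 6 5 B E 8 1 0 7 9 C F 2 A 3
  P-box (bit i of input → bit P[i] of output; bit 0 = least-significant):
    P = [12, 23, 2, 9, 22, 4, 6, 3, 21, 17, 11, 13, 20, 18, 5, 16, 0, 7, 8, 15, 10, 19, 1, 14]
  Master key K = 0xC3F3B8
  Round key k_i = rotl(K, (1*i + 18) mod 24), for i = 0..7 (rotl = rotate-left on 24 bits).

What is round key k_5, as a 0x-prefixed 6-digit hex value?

K = 0xC3F3B8
k_0 = rotl(K, (1*0+18) mod 24) = rotl(K, 18) = 0xE30FCE
k_1 = rotl(K, (1*1+18) mod 24) = rotl(K, 19) = 0xC61F9D
k_2 = rotl(K, (1*2+18) mod 24) = rotl(K, 20) = 0x8C3F3B
k_3 = rotl(K, (1*3+18) mod 24) = rotl(K, 21) = 0x187E77
k_4 = rotl(K, (1*4+18) mod 24) = rotl(K, 22) = 0x30FCEE
k_5 = rotl(K, (1*5+18) mod 24) = rotl(K, 23) = 0x61F9DC

0x61F9DC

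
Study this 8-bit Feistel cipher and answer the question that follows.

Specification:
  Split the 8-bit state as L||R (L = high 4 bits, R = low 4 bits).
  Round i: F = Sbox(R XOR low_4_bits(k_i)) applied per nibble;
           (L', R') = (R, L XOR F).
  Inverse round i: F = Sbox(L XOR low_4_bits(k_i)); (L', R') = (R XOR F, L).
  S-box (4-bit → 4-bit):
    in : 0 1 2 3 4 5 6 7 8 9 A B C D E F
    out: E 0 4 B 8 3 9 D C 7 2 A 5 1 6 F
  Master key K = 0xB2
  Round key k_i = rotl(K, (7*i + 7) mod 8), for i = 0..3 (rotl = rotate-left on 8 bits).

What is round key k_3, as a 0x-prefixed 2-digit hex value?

0x2B

K = 0xB2
k_0 = rotl(K, (7*0+7) mod 8) = rotl(K, 7) = 0x59
k_1 = rotl(K, (7*1+7) mod 8) = rotl(K, 6) = 0xAC
k_2 = rotl(K, (7*2+7) mod 8) = rotl(K, 5) = 0x56
k_3 = rotl(K, (7*3+7) mod 8) = rotl(K, 4) = 0x2B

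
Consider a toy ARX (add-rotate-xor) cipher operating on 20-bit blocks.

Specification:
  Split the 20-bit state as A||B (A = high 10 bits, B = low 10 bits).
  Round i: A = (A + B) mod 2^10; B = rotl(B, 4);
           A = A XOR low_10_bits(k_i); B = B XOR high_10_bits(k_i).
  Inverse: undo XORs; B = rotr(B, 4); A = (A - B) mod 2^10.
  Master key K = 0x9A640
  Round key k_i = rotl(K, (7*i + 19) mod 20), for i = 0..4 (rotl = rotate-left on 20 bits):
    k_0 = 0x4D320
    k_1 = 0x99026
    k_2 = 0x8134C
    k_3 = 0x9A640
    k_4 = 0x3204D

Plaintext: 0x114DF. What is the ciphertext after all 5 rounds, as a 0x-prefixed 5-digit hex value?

s_0 = plaintext = 0x114DF
s_1 = Round(s_0, k_0) = 0x810C7
s_2 = Round(s_1, k_1) = 0xBB617
s_3 = Round(s_2, k_2) = 0x9237C
s_4 = Round(s_3, k_3) = 0xE11A4
s_5 = Round(s_4, k_4) = 0x5968E

0x5968E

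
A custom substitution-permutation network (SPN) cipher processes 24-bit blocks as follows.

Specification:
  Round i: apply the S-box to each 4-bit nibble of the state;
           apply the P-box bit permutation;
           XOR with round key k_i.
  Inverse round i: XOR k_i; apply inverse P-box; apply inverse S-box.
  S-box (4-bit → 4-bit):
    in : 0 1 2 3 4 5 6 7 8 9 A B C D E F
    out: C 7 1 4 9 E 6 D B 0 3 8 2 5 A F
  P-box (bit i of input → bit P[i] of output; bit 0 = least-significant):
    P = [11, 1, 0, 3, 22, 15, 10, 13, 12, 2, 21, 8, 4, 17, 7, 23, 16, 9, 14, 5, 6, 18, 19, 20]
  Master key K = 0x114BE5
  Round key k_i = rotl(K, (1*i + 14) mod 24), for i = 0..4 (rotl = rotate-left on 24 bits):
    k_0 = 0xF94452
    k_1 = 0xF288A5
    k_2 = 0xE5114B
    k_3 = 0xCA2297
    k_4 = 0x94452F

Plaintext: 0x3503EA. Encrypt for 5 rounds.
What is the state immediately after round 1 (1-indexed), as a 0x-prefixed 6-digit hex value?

0x51AEF0

s_0 = plaintext = 0x3503EA
s_1 = Round(s_0, k_0) = 0x51AEF0
s_2 = Round(s_1, k_1) = 0xAD6FB8
s_3 = Round(s_2, k_2) = 0xC26885
s_4 = Round(s_3, k_3) = 0x8D9318
s_5 = Round(s_4, k_4) = 0xE18965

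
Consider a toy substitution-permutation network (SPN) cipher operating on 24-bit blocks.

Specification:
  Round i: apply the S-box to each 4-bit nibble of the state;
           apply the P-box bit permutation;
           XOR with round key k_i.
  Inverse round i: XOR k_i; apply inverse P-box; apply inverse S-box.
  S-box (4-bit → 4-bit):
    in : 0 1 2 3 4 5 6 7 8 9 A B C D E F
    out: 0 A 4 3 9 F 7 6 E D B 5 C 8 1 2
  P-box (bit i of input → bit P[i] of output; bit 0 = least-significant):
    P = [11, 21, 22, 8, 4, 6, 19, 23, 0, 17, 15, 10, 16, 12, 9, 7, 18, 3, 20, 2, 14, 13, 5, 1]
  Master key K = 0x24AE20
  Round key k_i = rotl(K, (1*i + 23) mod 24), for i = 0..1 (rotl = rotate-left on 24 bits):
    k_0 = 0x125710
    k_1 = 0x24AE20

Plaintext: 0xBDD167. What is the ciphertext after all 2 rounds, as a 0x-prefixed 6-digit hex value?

s_0 = plaintext = 0xBDD167
s_1 = Round(s_0, k_0) = 0x7813E4
s_2 = Round(s_1, k_1) = 0x36979D

0x36979D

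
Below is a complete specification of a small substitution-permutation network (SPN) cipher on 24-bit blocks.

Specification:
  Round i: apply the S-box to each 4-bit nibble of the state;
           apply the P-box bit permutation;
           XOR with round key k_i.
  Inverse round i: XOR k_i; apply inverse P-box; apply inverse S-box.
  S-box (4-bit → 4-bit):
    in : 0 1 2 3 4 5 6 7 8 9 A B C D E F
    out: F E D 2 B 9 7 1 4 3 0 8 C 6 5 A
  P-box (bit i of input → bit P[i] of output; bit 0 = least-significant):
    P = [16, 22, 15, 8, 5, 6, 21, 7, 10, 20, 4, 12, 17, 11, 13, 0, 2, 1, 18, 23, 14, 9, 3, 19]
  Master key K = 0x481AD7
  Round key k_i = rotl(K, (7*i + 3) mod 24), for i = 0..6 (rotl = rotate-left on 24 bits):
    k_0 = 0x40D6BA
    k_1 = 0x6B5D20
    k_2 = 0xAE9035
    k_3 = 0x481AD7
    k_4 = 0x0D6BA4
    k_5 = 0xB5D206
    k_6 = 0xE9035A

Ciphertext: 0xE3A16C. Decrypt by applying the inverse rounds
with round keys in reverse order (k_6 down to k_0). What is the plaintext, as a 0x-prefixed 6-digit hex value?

0x7489A0

s_0 = ciphertext = 0xE3A16C
s_1 = InvRound(s_0, k_6) = 0xF9E878
s_2 = InvRound(s_1, k_5) = 0x16DC93
s_3 = InvRound(s_2, k_4) = 0xF92072
s_4 = InvRound(s_3, k_3) = 0x351F27
s_5 = InvRound(s_4, k_2) = 0xFF96A2
s_6 = InvRound(s_5, k_1) = 0x9133BC
s_7 = InvRound(s_6, k_0) = 0x7489A0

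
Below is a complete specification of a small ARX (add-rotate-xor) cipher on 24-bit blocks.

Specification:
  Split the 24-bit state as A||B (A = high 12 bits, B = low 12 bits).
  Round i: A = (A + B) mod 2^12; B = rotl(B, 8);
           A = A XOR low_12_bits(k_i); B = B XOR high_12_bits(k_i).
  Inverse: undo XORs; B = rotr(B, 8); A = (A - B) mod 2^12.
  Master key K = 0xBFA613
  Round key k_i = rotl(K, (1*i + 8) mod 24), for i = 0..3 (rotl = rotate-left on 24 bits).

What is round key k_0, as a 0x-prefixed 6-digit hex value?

0xA613BF

K = 0xBFA613
k_0 = rotl(K, (1*0+8) mod 24) = rotl(K, 8) = 0xA613BF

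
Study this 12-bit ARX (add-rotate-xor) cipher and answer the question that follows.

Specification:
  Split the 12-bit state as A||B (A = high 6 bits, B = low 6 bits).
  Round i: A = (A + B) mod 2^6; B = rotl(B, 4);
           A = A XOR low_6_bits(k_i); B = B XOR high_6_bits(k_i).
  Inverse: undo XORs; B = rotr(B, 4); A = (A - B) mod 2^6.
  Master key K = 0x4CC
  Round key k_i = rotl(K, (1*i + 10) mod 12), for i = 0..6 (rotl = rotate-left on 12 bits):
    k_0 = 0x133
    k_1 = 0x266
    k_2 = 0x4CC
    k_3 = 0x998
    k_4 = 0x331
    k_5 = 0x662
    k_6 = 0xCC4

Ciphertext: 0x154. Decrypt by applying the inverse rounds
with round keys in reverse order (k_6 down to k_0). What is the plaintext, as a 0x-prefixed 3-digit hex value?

s_0 = ciphertext = 0x154
s_1 = InvRound(s_0, k_6) = 0x8DE
s_2 = InvRound(s_1, k_5) = 0x95C
s_3 = InvRound(s_2, k_4) = 0x4C1
s_4 = InvRound(s_3, k_3) = 0xB5E
s_5 = InvRound(s_4, k_2) = 0xB74
s_6 = InvRound(s_5, k_1) = 0x537
s_7 = InvRound(s_6, k_0) = 0x60F

0x60F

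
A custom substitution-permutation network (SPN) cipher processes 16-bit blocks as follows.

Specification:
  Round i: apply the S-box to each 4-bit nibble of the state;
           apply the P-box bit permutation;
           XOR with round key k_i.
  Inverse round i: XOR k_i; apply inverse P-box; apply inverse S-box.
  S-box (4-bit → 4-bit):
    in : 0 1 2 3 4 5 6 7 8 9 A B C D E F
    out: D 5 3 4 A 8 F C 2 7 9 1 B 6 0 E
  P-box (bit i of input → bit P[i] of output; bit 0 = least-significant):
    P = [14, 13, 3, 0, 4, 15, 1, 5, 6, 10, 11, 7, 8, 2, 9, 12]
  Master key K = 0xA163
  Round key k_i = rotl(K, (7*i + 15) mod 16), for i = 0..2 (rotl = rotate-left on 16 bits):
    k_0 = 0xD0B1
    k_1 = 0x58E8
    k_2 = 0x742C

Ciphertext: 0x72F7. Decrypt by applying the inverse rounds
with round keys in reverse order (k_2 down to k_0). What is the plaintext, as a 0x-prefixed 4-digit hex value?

0x4F0A

s_0 = ciphertext = 0x72F7
s_1 = InvRound(s_0, k_2) = 0x3C17
s_2 = InvRound(s_1, k_1) = 0x8C06
s_3 = InvRound(s_2, k_0) = 0x4F0A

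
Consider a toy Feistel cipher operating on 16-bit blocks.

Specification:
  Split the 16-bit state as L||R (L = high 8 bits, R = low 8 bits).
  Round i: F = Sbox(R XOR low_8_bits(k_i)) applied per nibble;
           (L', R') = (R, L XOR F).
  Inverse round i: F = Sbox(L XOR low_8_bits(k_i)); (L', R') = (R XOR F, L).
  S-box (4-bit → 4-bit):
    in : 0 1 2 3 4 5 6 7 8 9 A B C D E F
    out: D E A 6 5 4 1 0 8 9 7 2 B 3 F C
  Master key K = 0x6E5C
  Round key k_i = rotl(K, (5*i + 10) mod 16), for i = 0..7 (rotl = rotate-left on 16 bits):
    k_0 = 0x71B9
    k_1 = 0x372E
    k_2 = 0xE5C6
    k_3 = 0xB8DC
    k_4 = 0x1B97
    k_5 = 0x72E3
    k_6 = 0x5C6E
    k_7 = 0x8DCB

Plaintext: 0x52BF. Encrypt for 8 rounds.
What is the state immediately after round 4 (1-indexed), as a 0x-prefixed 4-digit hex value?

s_0 = plaintext = 0x52BF
s_1 = Round(s_0, k_0) = 0xBF83
s_2 = Round(s_1, k_1) = 0x83CC
s_3 = Round(s_2, k_2) = 0xCC54
s_4 = Round(s_3, k_3) = 0x5444
s_5 = Round(s_4, k_4) = 0x4462
s_6 = Round(s_5, k_5) = 0x62CA
s_7 = Round(s_6, k_6) = 0xCA17
s_8 = Round(s_7, k_7) = 0x17F1

0x5444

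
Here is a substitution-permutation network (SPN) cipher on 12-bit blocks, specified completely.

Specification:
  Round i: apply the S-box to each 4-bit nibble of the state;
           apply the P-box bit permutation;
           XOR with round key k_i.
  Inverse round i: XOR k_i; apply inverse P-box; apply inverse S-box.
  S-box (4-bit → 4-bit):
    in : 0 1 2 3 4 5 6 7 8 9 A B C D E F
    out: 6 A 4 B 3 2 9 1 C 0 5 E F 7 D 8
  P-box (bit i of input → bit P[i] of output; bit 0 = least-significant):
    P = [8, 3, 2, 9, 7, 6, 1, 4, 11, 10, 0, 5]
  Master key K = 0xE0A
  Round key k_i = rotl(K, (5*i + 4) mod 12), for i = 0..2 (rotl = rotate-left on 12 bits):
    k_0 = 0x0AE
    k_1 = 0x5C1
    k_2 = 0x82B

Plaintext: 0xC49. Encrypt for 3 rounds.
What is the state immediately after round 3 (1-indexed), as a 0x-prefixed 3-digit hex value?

s_0 = plaintext = 0xC49
s_1 = Round(s_0, k_0) = 0xC4F
s_2 = Round(s_1, k_1) = 0xB20
s_3 = Round(s_2, k_2) = 0xC04

0xC04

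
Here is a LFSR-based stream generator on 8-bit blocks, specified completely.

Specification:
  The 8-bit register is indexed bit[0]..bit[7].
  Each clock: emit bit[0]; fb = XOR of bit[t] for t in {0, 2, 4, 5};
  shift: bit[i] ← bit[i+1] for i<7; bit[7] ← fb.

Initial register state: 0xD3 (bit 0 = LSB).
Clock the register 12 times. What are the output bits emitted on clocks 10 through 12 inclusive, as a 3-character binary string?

reg_0 = 0xD3
clock 1: out=1, reg = 0x69
clock 2: out=1, reg = 0x34
clock 3: out=0, reg = 0x9A
clock 4: out=0, reg = 0xCD
clock 5: out=1, reg = 0x66
clock 6: out=0, reg = 0x33
clock 7: out=1, reg = 0x99
clock 8: out=1, reg = 0x4C
clock 9: out=0, reg = 0xA6
clock 10: out=0, reg = 0x53
clock 11: out=1, reg = 0x29
clock 12: out=1, reg = 0x14

011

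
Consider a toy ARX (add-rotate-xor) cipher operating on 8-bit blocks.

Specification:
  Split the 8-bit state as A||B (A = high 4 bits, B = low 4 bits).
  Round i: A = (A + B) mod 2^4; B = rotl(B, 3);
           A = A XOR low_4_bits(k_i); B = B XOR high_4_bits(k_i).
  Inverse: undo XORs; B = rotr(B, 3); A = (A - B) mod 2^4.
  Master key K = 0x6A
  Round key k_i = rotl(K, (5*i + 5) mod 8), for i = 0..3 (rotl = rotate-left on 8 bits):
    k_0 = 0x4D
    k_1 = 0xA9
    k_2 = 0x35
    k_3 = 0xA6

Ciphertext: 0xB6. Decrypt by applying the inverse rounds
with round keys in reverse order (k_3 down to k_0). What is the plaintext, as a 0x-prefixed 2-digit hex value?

0x47

s_0 = ciphertext = 0xB6
s_1 = InvRound(s_0, k_3) = 0x49
s_2 = InvRound(s_1, k_2) = 0xC5
s_3 = InvRound(s_2, k_1) = 0x6F
s_4 = InvRound(s_3, k_0) = 0x47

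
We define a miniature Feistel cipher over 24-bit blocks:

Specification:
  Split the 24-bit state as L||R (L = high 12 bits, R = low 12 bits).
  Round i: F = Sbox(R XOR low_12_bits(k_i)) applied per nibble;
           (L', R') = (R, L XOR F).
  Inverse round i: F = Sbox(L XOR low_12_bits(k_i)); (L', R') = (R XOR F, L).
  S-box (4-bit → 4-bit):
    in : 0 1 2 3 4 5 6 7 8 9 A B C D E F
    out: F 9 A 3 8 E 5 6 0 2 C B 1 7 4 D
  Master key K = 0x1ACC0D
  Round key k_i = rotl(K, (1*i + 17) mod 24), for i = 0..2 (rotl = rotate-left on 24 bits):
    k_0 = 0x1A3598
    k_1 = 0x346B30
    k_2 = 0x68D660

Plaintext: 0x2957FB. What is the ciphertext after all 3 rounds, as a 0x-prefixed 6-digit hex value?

s_0 = plaintext = 0x2957FB
s_1 = Round(s_0, k_0) = 0x7FB8C6
s_2 = Round(s_1, k_1) = 0x8C642E
s_3 = Round(s_2, k_2) = 0x42E242

0x42E242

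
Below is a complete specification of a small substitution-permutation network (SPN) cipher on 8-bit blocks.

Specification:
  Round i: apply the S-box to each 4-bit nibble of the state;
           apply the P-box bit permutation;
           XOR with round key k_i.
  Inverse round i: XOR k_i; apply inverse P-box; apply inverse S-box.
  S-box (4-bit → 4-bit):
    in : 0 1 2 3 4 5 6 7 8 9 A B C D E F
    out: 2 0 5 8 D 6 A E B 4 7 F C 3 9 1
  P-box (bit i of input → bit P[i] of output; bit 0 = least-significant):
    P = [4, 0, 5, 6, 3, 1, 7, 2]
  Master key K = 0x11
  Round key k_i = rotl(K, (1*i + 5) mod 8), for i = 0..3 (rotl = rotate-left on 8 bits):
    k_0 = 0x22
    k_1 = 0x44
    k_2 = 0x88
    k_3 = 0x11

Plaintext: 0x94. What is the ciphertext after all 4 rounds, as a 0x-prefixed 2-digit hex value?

0xC3

s_0 = plaintext = 0x94
s_1 = Round(s_0, k_0) = 0xD2
s_2 = Round(s_1, k_1) = 0x7E
s_3 = Round(s_2, k_2) = 0x5E
s_4 = Round(s_3, k_3) = 0xC3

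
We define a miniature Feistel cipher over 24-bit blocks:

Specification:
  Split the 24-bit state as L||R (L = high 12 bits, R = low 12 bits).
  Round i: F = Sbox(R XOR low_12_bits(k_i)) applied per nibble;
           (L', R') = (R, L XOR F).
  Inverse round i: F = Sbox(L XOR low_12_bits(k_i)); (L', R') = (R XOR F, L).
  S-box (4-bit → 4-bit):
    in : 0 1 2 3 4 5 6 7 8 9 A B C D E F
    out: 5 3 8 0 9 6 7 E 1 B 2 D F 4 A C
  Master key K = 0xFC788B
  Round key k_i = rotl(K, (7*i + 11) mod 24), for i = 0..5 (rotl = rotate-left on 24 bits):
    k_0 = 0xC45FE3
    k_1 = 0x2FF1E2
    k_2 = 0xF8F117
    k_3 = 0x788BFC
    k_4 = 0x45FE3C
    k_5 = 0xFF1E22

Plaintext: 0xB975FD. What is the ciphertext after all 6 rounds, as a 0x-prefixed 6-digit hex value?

0xF58E54

s_0 = plaintext = 0xB975FD
s_1 = Round(s_0, k_0) = 0x5FD9AD
s_2 = Round(s_1, k_1) = 0x9AD461
s_3 = Round(s_2, k_2) = 0x461F4A
s_4 = Round(s_3, k_3) = 0xF4ADB6
s_5 = Round(s_4, k_4) = 0xDB6F58
s_6 = Round(s_5, k_5) = 0xF58E54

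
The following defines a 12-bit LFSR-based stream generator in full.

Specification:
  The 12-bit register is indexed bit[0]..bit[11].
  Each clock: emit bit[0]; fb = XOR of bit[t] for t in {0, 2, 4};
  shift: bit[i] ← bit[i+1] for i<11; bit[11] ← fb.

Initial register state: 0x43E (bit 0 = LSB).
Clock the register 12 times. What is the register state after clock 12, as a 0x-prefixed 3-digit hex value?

reg_0 = 0x43E
clock 1: out=0, reg = 0x21F
clock 2: out=1, reg = 0x90F
clock 3: out=1, reg = 0x487
clock 4: out=1, reg = 0x243
clock 5: out=1, reg = 0x921
clock 6: out=1, reg = 0xC90
clock 7: out=0, reg = 0xE48
clock 8: out=0, reg = 0x724
clock 9: out=0, reg = 0xB92
clock 10: out=0, reg = 0xDC9
clock 11: out=1, reg = 0xEE4
clock 12: out=0, reg = 0xF72

0xF72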